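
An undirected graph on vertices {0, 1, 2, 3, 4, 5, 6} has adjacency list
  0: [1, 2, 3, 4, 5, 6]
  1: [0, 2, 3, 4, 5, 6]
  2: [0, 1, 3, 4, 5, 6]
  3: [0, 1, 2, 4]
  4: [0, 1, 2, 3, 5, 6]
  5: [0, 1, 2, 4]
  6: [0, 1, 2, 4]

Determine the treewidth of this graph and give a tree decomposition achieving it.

Each bag holds 5 vertices, so the decomposition has width 4, which upper-bounds the treewidth. Conversely, {0, 1, 2, 3, 4} is a clique of size 5, and the vertices of any clique must share a bag in every tree decomposition; so some bag has ≥ 5 vertices and tw(G) ≥ 4. Therefore the treewidth is 4.

Treewidth 4.
One such decomposition:
Bags: B1 = {0, 1, 2, 3, 4}  B2 = {0, 1, 2, 4, 5}  B3 = {0, 1, 2, 4, 6}
Tree: B1–B2, B1–B3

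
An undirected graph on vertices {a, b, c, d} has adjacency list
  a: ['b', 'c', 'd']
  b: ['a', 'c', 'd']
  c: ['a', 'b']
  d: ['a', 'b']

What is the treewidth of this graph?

2

A width-2 tree decomposition is:
Bags: B1 = {a, b, c}  B2 = {a, b, d}
Tree: B1–B2
Each bag holds 3 vertices, so the decomposition has width 2, which upper-bounds the treewidth. For the lower bound, the 3 vertices {a, b, d} are pairwise adjacent, and any tree decomposition puts a clique entirely inside one bag — forcing width ≥ 2. Combining the bounds, tw(G) = 2.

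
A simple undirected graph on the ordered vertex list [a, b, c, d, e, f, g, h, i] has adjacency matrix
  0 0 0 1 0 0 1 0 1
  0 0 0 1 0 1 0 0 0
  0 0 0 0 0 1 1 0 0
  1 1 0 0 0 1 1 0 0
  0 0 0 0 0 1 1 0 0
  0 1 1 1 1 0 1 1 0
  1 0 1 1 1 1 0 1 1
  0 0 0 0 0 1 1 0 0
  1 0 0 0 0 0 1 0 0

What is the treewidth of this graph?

A width-2 tree decomposition is:
Bags: B1 = {f, g, h}  B2 = {c, f, g}  B3 = {d, f, g}  B4 = {a, d, g}  B5 = {e, f, g}  B6 = {a, g, i}  B7 = {b, d, f}
Tree: B1–B2, B2–B3, B3–B4, B3–B5, B4–B6, B3–B7
The largest bag has 3 vertices, giving width 2; this decomposition certifies tw(G) ≤ 2. Conversely, {a, d, g} is a clique of size 3, and the vertices of any clique must share a bag in every tree decomposition; so some bag has ≥ 3 vertices and tw(G) ≥ 2. Combining the bounds, tw(G) = 2.

2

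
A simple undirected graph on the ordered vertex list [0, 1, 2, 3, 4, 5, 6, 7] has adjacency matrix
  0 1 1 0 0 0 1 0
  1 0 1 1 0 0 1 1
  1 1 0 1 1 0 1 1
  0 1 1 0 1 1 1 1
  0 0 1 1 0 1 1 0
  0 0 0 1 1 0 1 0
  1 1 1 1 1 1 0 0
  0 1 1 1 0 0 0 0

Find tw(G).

A width-3 tree decomposition is:
Bags: B1 = {0, 1, 2, 6}  B2 = {1, 2, 3, 6}  B3 = {1, 2, 3, 7}  B4 = {2, 3, 4, 6}  B5 = {3, 4, 5, 6}
Tree: B1–B2, B2–B3, B2–B4, B4–B5
Every bag has size at most 4, so the width is 4 − 1 = 3 and tw(G) ≤ 3. For the lower bound, the 4 vertices {0, 1, 2, 6} are pairwise adjacent, and any tree decomposition puts a clique entirely inside one bag — forcing width ≥ 3. Combining the bounds, tw(G) = 3.

3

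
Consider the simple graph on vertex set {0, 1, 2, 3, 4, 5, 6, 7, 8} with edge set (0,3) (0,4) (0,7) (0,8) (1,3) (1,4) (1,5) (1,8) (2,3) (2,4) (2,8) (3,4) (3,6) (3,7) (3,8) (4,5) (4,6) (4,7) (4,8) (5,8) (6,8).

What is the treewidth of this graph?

A width-3 tree decomposition is:
Bags: B1 = {0, 3, 4, 8}  B2 = {1, 3, 4, 8}  B3 = {3, 4, 6, 8}  B4 = {2, 3, 4, 8}  B5 = {0, 3, 4, 7}  B6 = {1, 4, 5, 8}
Tree: B1–B2, B2–B3, B3–B4, B1–B5, B2–B6
The largest bag has 4 vertices, giving width 3; this decomposition certifies tw(G) ≤ 3. For the lower bound, the 4 vertices {0, 3, 4, 8} are pairwise adjacent, and any tree decomposition puts a clique entirely inside one bag — forcing width ≥ 3. The upper and lower bounds meet at 3, so that is the treewidth.

3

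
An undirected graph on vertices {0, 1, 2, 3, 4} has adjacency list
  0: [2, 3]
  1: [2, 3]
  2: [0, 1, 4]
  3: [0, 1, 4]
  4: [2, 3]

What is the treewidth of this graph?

2

A width-2 tree decomposition is:
Bags: B1 = {0, 2, 3}  B2 = {2, 3, 4}  B3 = {1, 2, 3}
Tree: B1–B2, B2–B3
Each bag holds 3 vertices, so the decomposition has width 2, which upper-bounds the treewidth. The edges 0–3–4–2–0 form a cycle, so G is not a tree and its treewidth is at least 2. The upper and lower bounds meet at 2, so that is the treewidth.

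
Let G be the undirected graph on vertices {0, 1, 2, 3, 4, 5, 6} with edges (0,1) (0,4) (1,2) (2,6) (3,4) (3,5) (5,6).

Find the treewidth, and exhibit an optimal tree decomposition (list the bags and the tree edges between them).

Each bag holds 3 vertices, so the decomposition has width 2, which upper-bounds the treewidth. Since 3–5–6–2–1–0–4–3 is a cycle in G, G is not acyclic. Forests are exactly the graphs of treewidth ≤ 1, so tw(G) ≥ 2. Combining the bounds, tw(G) = 2.

Treewidth 2.
One optimal decomposition is:
Bags: B1 = {3, 5, 6}  B2 = {2, 3, 6}  B3 = {1, 2, 3}  B4 = {0, 1, 3}  B5 = {0, 3, 4}
Tree: B1–B2, B2–B3, B3–B4, B4–B5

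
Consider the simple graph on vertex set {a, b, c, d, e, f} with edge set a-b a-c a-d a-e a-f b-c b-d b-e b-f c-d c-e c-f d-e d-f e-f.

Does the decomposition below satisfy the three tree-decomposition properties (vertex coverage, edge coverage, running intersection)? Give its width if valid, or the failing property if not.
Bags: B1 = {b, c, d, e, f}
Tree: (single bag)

A tree decomposition must satisfy three properties: every vertex lies in some bag; for every edge, both endpoints lie together in some bag; and for every vertex, the bags containing it form a connected subtree. Here vertex a appears in no bag, so the decomposition is invalid.

No — vertex a appears in no bag.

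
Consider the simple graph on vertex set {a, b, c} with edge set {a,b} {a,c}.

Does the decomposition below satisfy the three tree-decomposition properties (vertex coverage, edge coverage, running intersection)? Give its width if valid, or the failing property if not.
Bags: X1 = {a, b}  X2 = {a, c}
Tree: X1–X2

Yes; width 1.

Every vertex of G appears in some bag (union = {a, b, c}); every edge is covered by a bag; and for each vertex v the set of bags containing v is connected in the bag tree. The decomposition is therefore valid. The largest bag has 2 vertices, so the width is 1.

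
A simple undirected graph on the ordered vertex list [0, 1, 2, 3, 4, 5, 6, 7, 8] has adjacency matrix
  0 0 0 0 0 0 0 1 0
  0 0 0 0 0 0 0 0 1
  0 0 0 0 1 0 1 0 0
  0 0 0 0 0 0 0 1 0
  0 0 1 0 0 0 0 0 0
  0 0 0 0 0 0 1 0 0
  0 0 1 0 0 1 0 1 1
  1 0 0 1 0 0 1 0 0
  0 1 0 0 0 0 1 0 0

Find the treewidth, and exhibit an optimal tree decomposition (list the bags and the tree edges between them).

Treewidth 1.
One optimal decomposition is:
Bags: B1 = {1, 8}  B2 = {6, 8}  B3 = {2, 6}  B4 = {2, 4}  B5 = {6, 7}  B6 = {5, 6}  B7 = {3, 7}  B8 = {0, 7}
Tree: B1–B2, B2–B3, B3–B4, B3–B5, B2–B6, B5–B7, B5–B8

Every bag has size at most 2, so the width is 2 − 1 = 1 and tw(G) ≤ 1. G has an edge, so its treewidth is at least 1. Combining the bounds, tw(G) = 1.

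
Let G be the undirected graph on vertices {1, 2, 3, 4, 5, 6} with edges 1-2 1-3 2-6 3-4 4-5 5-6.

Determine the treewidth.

A width-2 tree decomposition is:
Bags: B1 = {4, 5, 6}  B2 = {3, 4, 6}  B3 = {1, 3, 6}  B4 = {1, 2, 6}
Tree: B1–B2, B2–B3, B3–B4
The largest bag has 3 vertices, giving width 2; this decomposition certifies tw(G) ≤ 2. For the lower bound, G contains the cycle 6–5–4–3–1–2–6, so G is not a forest; only forests have treewidth ≤ 1, hence tw(G) ≥ 2. Therefore the treewidth is 2.

2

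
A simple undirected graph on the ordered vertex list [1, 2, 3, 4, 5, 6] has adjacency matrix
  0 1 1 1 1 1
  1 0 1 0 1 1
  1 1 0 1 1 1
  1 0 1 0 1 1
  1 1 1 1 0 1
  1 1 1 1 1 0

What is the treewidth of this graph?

A width-4 tree decomposition is:
Bags: B1 = {1, 3, 4, 5, 6}  B2 = {1, 2, 3, 5, 6}
Tree: B1–B2
The largest bag has 5 vertices, giving width 4; this decomposition certifies tw(G) ≤ 4. On the other hand G contains the 5-clique {1, 2, 3, 5, 6}. A clique must lie in a single bag of any decomposition, so no decomposition can have width below 4. Hence tw(G) = 4 exactly.

4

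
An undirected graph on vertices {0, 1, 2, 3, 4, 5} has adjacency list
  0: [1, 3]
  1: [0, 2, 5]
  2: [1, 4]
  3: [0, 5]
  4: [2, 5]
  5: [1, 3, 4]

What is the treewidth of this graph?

A width-2 tree decomposition is:
Bags: B1 = {2, 4, 5}  B2 = {1, 2, 5}  B3 = {1, 3, 5}  B4 = {0, 1, 3}
Tree: B1–B2, B2–B3, B3–B4
Each bag holds 3 vertices, so the decomposition has width 2, which upper-bounds the treewidth. For the lower bound, G contains the cycle 4–2–1–5–4, so G is not a forest; only forests have treewidth ≤ 1, hence tw(G) ≥ 2. Therefore the treewidth is 2.

2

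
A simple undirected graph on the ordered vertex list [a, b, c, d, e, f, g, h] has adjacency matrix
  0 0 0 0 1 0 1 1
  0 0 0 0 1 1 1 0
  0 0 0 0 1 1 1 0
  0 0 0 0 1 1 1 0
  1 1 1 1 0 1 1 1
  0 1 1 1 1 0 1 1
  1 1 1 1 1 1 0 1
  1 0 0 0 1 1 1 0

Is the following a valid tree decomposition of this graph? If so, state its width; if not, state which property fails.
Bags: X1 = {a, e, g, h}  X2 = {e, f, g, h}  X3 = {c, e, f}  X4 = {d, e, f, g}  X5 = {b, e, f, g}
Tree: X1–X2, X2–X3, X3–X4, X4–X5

A tree decomposition must satisfy three properties: every vertex lies in some bag; for every edge, both endpoints lie together in some bag; and for every vertex, the bags containing it form a connected subtree. Here edge (g,c) lies in no bag, so the decomposition is invalid.

No — edge (g,c) lies in no bag.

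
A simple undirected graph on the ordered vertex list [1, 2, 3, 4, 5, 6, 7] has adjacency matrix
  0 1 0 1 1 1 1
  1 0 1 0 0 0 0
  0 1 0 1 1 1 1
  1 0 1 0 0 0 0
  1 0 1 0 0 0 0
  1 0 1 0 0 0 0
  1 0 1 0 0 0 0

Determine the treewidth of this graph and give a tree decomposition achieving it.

The largest bag has 3 vertices, giving width 2; this decomposition certifies tw(G) ≤ 2. The edges 1–2–3–7–1 form a cycle, so G is not a tree and its treewidth is at least 2. Combining the bounds, tw(G) = 2.

Treewidth 2.
One such decomposition:
Bags: B1 = {1, 2, 3}  B2 = {1, 3, 7}  B3 = {1, 3, 5}  B4 = {1, 3, 4}  B5 = {1, 3, 6}
Tree: B1–B2, B2–B3, B3–B4, B4–B5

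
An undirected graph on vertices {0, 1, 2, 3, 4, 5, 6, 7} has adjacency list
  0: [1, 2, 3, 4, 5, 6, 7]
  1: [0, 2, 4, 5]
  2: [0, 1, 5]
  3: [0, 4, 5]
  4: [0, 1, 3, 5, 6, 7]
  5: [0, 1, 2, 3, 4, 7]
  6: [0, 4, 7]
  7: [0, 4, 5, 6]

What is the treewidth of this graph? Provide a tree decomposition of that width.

Treewidth 3.
One such decomposition:
Bags: B1 = {0, 1, 4, 5}  B2 = {0, 4, 5, 7}  B3 = {0, 1, 2, 5}  B4 = {0, 4, 6, 7}  B5 = {0, 3, 4, 5}
Tree: B1–B2, B1–B3, B2–B4, B2–B5

Each bag holds 4 vertices, so the decomposition has width 3, which upper-bounds the treewidth. Conversely, {0, 1, 2, 5} is a clique of size 4, and the vertices of any clique must share a bag in every tree decomposition; so some bag has ≥ 4 vertices and tw(G) ≥ 3. Hence tw(G) = 3 exactly.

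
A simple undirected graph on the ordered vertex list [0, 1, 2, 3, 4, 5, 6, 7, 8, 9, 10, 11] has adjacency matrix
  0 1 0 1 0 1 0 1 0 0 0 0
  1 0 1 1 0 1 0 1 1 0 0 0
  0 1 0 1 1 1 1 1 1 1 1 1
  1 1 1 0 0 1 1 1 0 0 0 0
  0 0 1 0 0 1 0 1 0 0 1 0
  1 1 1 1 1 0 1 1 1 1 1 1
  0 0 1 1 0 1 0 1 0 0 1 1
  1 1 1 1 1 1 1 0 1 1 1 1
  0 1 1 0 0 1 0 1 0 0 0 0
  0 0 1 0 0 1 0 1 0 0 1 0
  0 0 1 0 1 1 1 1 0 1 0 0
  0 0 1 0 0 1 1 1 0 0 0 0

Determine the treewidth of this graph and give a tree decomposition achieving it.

Each bag holds 5 vertices, so the decomposition has width 4, which upper-bounds the treewidth. On the other hand G contains the 5-clique {0, 1, 3, 5, 7}. A clique must lie in a single bag of any decomposition, so no decomposition can have width below 4. Combining the bounds, tw(G) = 4.

Treewidth 4.
Bags: B1 = {0, 1, 3, 5, 7}  B2 = {1, 2, 3, 5, 7}  B3 = {1, 2, 5, 7, 8}  B4 = {2, 3, 5, 6, 7}  B5 = {2, 5, 6, 7, 10}  B6 = {2, 5, 7, 9, 10}  B7 = {2, 5, 6, 7, 11}  B8 = {2, 4, 5, 7, 10}
Tree: B1–B2, B2–B3, B2–B4, B4–B5, B5–B6, B5–B7, B5–B8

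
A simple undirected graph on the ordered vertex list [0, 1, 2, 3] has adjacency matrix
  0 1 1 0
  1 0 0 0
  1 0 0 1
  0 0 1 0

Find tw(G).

A width-1 tree decomposition is:
Bags: B1 = {2, 3}  B2 = {0, 2}  B3 = {0, 1}
Tree: B1–B2, B2–B3
Each bag holds 2 vertices, so the decomposition has width 1, which upper-bounds the treewidth. Since G has at least one edge (e.g. 2–3), it is not an edgeless graph, so tw(G) ≥ 1. Combining the bounds, tw(G) = 1.

1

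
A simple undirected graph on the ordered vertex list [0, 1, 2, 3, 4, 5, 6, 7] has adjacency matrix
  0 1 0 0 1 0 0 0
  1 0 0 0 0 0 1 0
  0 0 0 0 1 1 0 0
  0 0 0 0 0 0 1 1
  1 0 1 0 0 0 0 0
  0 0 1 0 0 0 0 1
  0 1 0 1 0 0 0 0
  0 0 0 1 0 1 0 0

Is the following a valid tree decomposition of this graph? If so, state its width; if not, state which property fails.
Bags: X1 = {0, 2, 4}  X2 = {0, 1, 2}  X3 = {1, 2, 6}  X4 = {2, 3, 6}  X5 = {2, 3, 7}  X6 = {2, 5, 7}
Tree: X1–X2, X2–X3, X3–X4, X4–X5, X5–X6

Checking the three conditions: (i) the bags cover all of {0, 1, 2, 3, 4, 5, 6, 7}; (ii) for each edge, some bag contains both endpoints; (iii) the bags containing any fixed vertex form a subtree. All hold, so the decomposition is valid with width 3 − 1 = 2.

Yes; width 2.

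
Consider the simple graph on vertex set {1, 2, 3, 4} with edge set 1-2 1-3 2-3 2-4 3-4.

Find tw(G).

A width-2 tree decomposition is:
Bags: B1 = {1, 2, 3}  B2 = {2, 3, 4}
Tree: B1–B2
Each bag holds 3 vertices, so the decomposition has width 2, which upper-bounds the treewidth. For the lower bound, the 3 vertices {1, 2, 3} are pairwise adjacent, and any tree decomposition puts a clique entirely inside one bag — forcing width ≥ 2. Hence tw(G) = 2 exactly.

2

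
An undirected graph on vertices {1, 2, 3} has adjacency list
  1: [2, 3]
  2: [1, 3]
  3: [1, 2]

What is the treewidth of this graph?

A width-2 tree decomposition is:
Bags: B1 = {1, 2, 3}
Tree: (single bag)
A single bag containing all 3 vertices is trivially a valid decomposition of width 2. For the lower bound, the 3 vertices {1, 2, 3} are pairwise adjacent, and any tree decomposition puts a clique entirely inside one bag — forcing width ≥ 2. Therefore the treewidth is 2.

2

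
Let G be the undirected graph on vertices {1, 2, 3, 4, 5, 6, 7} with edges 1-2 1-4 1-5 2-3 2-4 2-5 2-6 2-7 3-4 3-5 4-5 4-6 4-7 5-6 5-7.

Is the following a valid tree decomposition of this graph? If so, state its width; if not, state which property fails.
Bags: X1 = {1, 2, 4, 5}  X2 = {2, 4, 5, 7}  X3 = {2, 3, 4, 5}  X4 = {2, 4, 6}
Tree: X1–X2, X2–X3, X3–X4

No — edge (5,6) lies in no bag.

A tree decomposition must satisfy three properties: every vertex lies in some bag; for every edge, both endpoints lie together in some bag; and for every vertex, the bags containing it form a connected subtree. Here edge (5,6) lies in no bag, so the decomposition is invalid.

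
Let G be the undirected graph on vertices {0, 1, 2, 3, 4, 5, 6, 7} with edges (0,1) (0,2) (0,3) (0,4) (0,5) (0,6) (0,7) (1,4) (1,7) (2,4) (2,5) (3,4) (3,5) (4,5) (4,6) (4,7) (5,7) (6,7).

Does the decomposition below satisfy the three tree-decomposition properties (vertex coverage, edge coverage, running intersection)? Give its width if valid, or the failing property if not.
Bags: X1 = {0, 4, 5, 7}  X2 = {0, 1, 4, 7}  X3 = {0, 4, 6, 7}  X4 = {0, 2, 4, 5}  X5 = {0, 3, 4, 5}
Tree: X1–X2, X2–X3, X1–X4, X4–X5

Yes; width 3.

Checking the three conditions: (i) the bags cover all of {0, 1, 2, 3, 4, 5, 6, 7}; (ii) for each edge, some bag contains both endpoints; (iii) the bags containing any fixed vertex form a subtree. All hold, so the decomposition is valid with width 4 − 1 = 3.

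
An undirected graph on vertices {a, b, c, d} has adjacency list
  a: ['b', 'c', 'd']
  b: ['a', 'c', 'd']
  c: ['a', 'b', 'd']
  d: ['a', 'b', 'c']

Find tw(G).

A width-3 tree decomposition is:
Bags: B1 = {a, b, c, d}
Tree: (single bag)
With just one bag of size 4, the width is 4 − 1 = 3, so tw(G) ≤ 3. Conversely, {a, b, c, d} is a clique of size 4, and the vertices of any clique must share a bag in every tree decomposition; so some bag has ≥ 4 vertices and tw(G) ≥ 3. Hence tw(G) = 3 exactly.

3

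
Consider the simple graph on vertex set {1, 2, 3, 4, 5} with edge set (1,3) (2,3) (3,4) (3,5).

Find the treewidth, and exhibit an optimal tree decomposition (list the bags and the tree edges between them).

Treewidth 1.
One such decomposition:
Bags: B1 = {1, 3}  B2 = {2, 3}  B3 = {3, 5}  B4 = {3, 4}
Tree: B1–B2, B1–B3, B2–B4

Each bag holds 2 vertices, so the decomposition has width 1, which upper-bounds the treewidth. Any graph with an edge has treewidth ≥ 1, and G has the edge 3–1. Hence tw(G) = 1 exactly.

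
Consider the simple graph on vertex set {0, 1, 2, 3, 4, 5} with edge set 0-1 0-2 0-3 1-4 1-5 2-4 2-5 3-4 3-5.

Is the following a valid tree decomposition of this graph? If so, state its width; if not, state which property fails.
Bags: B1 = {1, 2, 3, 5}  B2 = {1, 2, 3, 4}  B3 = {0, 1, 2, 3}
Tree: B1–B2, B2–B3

Every vertex of G appears in some bag (union = {0, 1, 2, 3, 4, 5}); every edge is covered by a bag; and for each vertex v the set of bags containing v is connected in the bag tree. The decomposition is therefore valid. The largest bag has 4 vertices, so the width is 3.

Yes; width 3.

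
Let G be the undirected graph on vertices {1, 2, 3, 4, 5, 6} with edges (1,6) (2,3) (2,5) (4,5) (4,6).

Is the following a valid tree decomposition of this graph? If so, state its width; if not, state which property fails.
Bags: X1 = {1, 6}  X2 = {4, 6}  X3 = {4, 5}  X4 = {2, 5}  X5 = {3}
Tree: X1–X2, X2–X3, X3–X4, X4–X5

A tree decomposition must satisfy three properties: every vertex lies in some bag; for every edge, both endpoints lie together in some bag; and for every vertex, the bags containing it form a connected subtree. Here edge (2,3) lies in no bag, so the decomposition is invalid.

No — edge (2,3) lies in no bag.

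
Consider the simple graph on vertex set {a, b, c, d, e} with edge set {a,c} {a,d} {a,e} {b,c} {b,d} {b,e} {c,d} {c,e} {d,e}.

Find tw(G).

3

A width-3 tree decomposition is:
Bags: B1 = {b, c, d, e}  B2 = {a, c, d, e}
Tree: B1–B2
The largest bag has 4 vertices, giving width 3; this decomposition certifies tw(G) ≤ 3. Conversely, {a, c, d, e} is a clique of size 4, and the vertices of any clique must share a bag in every tree decomposition; so some bag has ≥ 4 vertices and tw(G) ≥ 3. Hence tw(G) = 3 exactly.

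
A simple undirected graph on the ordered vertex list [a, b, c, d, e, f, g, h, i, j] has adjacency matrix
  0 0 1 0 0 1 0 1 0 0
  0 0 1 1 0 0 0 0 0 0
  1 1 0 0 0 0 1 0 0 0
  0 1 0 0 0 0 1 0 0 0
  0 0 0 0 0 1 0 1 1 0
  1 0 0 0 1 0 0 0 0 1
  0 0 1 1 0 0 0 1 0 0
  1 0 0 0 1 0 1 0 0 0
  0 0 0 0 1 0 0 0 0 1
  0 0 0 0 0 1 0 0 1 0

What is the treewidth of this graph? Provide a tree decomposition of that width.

Treewidth 2.
One optimal decomposition is:
Bags: B1 = {e, i, j}  B2 = {e, f, j}  B3 = {e, f, h}  B4 = {a, f, h}  B5 = {a, g, h}  B6 = {a, c, g}  B7 = {c, d, g}  B8 = {b, c, d}
Tree: B1–B2, B2–B3, B3–B4, B4–B5, B5–B6, B6–B7, B7–B8

Every bag has size at most 3, so the width is 3 − 1 = 2 and tw(G) ≤ 2. Since i–j–f–e–i is a cycle in G, G is not acyclic. Forests are exactly the graphs of treewidth ≤ 1, so tw(G) ≥ 2. Therefore the treewidth is 2.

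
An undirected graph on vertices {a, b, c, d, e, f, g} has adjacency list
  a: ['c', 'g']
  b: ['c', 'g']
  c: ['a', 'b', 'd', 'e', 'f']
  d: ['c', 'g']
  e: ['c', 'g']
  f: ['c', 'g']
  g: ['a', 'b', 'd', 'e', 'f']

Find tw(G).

A width-2 tree decomposition is:
Bags: B1 = {c, e, g}  B2 = {a, c, g}  B3 = {b, c, g}  B4 = {c, f, g}  B5 = {c, d, g}
Tree: B1–B2, B2–B3, B3–B4, B4–B5
Every bag has size at most 3, so the width is 3 − 1 = 2 and tw(G) ≤ 2. The edges g–e–c–a–g form a cycle, so G is not a tree and its treewidth is at least 2. Combining the bounds, tw(G) = 2.

2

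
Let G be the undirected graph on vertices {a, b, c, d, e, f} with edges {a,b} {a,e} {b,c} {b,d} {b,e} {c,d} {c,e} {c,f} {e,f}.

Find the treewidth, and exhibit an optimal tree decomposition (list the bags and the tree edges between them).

Each bag holds 3 vertices, so the decomposition has width 2, which upper-bounds the treewidth. For the lower bound, the 3 vertices {b, c, d} are pairwise adjacent, and any tree decomposition puts a clique entirely inside one bag — forcing width ≥ 2. Combining the bounds, tw(G) = 2.

Treewidth 2.
One such decomposition:
Bags: B1 = {b, c, e}  B2 = {c, e, f}  B3 = {b, c, d}  B4 = {a, b, e}
Tree: B1–B2, B1–B3, B1–B4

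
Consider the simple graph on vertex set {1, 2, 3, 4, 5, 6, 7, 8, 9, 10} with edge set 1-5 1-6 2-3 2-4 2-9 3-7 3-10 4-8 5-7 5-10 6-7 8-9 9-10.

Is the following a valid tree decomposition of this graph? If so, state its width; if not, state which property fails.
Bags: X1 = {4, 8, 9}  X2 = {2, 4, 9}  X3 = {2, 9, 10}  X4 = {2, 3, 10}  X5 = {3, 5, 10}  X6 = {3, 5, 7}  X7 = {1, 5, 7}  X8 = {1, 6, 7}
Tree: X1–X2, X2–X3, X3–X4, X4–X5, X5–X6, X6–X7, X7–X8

Yes; width 2.

Vertex coverage: the bags together contain {1, 2, 3, 4, 5, 6, 7, 8, 9, 10}, the full vertex set. Edge coverage: each edge of G has both endpoints in at least one bag. Running intersection: for every vertex, the bags containing it form a connected subtree. All three properties hold, so this is a valid tree decomposition of width max|bag| − 1 = 2, and hence tw(G) ≤ 2.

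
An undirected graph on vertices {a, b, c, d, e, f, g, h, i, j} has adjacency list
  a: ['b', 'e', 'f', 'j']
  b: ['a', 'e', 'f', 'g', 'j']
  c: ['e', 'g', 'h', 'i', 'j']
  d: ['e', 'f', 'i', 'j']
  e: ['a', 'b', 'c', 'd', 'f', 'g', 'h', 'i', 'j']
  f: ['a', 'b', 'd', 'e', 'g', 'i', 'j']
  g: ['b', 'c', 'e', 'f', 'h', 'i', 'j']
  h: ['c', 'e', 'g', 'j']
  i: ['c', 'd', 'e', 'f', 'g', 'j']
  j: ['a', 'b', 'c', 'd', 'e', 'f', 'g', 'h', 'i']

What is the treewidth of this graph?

4

A width-4 tree decomposition is:
Bags: B1 = {c, e, g, i, j}  B2 = {e, f, g, i, j}  B3 = {c, e, g, h, j}  B4 = {b, e, f, g, j}  B5 = {a, b, e, f, j}  B6 = {d, e, f, i, j}
Tree: B1–B2, B1–B3, B2–B4, B4–B5, B2–B6
Each bag holds 5 vertices, so the decomposition has width 4, which upper-bounds the treewidth. Conversely, {c, e, g, h, j} is a clique of size 5, and the vertices of any clique must share a bag in every tree decomposition; so some bag has ≥ 5 vertices and tw(G) ≥ 4. The upper and lower bounds meet at 4, so that is the treewidth.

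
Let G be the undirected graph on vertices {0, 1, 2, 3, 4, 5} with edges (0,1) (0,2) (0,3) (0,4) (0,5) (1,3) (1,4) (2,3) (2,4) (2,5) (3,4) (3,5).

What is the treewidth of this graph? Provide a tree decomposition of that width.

Treewidth 3.
One such decomposition:
Bags: B1 = {0, 2, 3, 4}  B2 = {0, 1, 3, 4}  B3 = {0, 2, 3, 5}
Tree: B1–B2, B1–B3

The largest bag has 4 vertices, giving width 3; this decomposition certifies tw(G) ≤ 3. Conversely, {0, 1, 3, 4} is a clique of size 4, and the vertices of any clique must share a bag in every tree decomposition; so some bag has ≥ 4 vertices and tw(G) ≥ 3. The upper and lower bounds meet at 3, so that is the treewidth.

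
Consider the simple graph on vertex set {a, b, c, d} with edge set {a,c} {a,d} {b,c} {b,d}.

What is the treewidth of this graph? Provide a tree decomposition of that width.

Treewidth 2.
One such decomposition:
Bags: B1 = {a, c, d}  B2 = {b, c, d}
Tree: B1–B2

The largest bag has 3 vertices, giving width 2; this decomposition certifies tw(G) ≤ 2. For the lower bound, G contains the cycle d–a–c–b–d, so G is not a forest; only forests have treewidth ≤ 1, hence tw(G) ≥ 2. Hence tw(G) = 2 exactly.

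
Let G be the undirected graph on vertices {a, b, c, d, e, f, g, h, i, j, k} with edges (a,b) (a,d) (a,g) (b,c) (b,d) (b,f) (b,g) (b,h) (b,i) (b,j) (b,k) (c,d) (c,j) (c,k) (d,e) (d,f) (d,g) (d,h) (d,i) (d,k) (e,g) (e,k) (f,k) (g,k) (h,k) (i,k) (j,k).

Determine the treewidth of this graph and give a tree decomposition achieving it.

Every bag has size at most 4, so the width is 4 − 1 = 3 and tw(G) ≤ 3. Conversely, {a, b, d, g} is a clique of size 4, and the vertices of any clique must share a bag in every tree decomposition; so some bag has ≥ 4 vertices and tw(G) ≥ 3. Hence tw(G) = 3 exactly.

Treewidth 3.
One such decomposition:
Bags: B1 = {d, e, g, k}  B2 = {b, d, g, k}  B3 = {a, b, d, g}  B4 = {b, d, h, k}  B5 = {b, d, f, k}  B6 = {b, c, d, k}  B7 = {b, c, j, k}  B8 = {b, d, i, k}
Tree: B1–B2, B2–B3, B2–B4, B4–B5, B2–B6, B6–B7, B2–B8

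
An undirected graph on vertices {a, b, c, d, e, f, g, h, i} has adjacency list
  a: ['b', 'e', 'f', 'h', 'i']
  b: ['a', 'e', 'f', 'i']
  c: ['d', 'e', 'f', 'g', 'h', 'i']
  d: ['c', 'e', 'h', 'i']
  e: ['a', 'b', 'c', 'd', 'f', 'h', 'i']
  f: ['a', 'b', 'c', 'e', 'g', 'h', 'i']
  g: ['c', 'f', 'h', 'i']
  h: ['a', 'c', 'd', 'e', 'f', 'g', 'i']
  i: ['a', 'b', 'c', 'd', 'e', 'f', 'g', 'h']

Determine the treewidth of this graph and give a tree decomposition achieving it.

Every bag has size at most 5, so the width is 5 − 1 = 4 and tw(G) ≤ 4. For the lower bound, the 5 vertices {c, d, e, h, i} are pairwise adjacent, and any tree decomposition puts a clique entirely inside one bag — forcing width ≥ 4. Therefore the treewidth is 4.

Treewidth 4.
One such decomposition:
Bags: B1 = {a, e, f, h, i}  B2 = {c, e, f, h, i}  B3 = {c, d, e, h, i}  B4 = {c, f, g, h, i}  B5 = {a, b, e, f, i}
Tree: B1–B2, B2–B3, B2–B4, B1–B5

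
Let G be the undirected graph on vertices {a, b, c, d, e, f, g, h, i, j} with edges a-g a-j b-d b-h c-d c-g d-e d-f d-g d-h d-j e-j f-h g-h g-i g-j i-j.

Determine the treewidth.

A width-2 tree decomposition is:
Bags: B1 = {d, e, j}  B2 = {d, g, j}  B3 = {d, g, h}  B4 = {c, d, g}  B5 = {b, d, h}  B6 = {g, i, j}  B7 = {d, f, h}  B8 = {a, g, j}
Tree: B1–B2, B2–B3, B2–B4, B3–B5, B2–B6, B3–B7, B6–B8
The largest bag has 3 vertices, giving width 2; this decomposition certifies tw(G) ≤ 2. For the lower bound, the 3 vertices {d, g, j} are pairwise adjacent, and any tree decomposition puts a clique entirely inside one bag — forcing width ≥ 2. Combining the bounds, tw(G) = 2.

2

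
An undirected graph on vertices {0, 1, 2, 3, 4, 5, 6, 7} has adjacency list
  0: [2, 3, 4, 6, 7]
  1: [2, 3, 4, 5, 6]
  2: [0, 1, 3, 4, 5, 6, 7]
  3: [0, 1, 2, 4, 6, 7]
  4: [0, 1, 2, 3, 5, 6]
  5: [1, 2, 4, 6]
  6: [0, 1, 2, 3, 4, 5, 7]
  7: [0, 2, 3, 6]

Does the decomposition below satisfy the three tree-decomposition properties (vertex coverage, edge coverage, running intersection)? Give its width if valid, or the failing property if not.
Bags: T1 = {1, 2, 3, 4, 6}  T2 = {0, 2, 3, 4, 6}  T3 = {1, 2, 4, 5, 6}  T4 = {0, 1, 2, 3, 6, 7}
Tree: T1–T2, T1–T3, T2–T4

No — bags containing vertex 1 are not connected in the tree.

A tree decomposition must satisfy three properties: every vertex lies in some bag; for every edge, both endpoints lie together in some bag; and for every vertex, the bags containing it form a connected subtree. Here bags containing vertex 1 are not connected in the tree, so the decomposition is invalid.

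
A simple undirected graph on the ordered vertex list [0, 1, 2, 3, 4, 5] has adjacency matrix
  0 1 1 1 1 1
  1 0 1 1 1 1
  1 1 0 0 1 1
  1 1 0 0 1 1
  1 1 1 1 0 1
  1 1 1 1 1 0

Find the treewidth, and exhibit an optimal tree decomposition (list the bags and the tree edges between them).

Every bag has size at most 5, so the width is 5 − 1 = 4 and tw(G) ≤ 4. Conversely, {0, 1, 2, 4, 5} is a clique of size 5, and the vertices of any clique must share a bag in every tree decomposition; so some bag has ≥ 5 vertices and tw(G) ≥ 4. Combining the bounds, tw(G) = 4.

Treewidth 4.
Bags: B1 = {0, 1, 2, 4, 5}  B2 = {0, 1, 3, 4, 5}
Tree: B1–B2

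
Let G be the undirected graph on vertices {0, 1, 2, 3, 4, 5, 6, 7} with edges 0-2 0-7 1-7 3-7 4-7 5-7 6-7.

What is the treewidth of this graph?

1

A width-1 tree decomposition is:
Bags: B1 = {4, 7}  B2 = {6, 7}  B3 = {1, 7}  B4 = {5, 7}  B5 = {0, 7}  B6 = {0, 2}  B7 = {3, 7}
Tree: B1–B2, B2–B3, B1–B4, B2–B5, B5–B6, B3–B7
Every bag has size at most 2, so the width is 2 − 1 = 1 and tw(G) ≤ 1. Since G has at least one edge (e.g. 4–7), it is not an edgeless graph, so tw(G) ≥ 1. Therefore the treewidth is 1.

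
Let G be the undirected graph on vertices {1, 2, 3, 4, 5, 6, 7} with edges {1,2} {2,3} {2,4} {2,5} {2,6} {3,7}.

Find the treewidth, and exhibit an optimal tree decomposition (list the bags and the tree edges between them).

Treewidth 1.
One optimal decomposition is:
Bags: B1 = {2, 5}  B2 = {2, 4}  B3 = {1, 2}  B4 = {2, 6}  B5 = {2, 3}  B6 = {3, 7}
Tree: B1–B2, B2–B3, B3–B4, B3–B5, B5–B6

Every bag has size at most 2, so the width is 2 − 1 = 1 and tw(G) ≤ 1. G has an edge, so its treewidth is at least 1. Therefore the treewidth is 1.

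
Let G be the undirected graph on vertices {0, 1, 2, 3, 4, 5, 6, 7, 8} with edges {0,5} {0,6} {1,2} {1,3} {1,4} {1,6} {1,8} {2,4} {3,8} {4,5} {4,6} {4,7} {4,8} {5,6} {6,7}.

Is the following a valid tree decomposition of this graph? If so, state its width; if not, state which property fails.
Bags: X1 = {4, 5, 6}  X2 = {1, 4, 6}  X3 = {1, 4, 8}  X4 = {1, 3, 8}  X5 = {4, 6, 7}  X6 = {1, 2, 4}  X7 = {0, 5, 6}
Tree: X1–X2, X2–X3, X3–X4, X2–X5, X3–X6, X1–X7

Yes; width 2.

Vertex coverage: the bags together contain {0, 1, 2, 3, 4, 5, 6, 7, 8}, the full vertex set. Edge coverage: each edge of G has both endpoints in at least one bag. Running intersection: for every vertex, the bags containing it form a connected subtree. All three properties hold, so this is a valid tree decomposition of width max|bag| − 1 = 2, and hence tw(G) ≤ 2.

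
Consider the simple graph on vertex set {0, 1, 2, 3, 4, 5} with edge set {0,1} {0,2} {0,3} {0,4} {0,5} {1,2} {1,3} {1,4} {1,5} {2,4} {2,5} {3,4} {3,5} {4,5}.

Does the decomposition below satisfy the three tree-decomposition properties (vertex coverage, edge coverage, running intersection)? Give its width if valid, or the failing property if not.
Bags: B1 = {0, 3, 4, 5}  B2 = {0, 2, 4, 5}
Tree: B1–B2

A tree decomposition must satisfy three properties: every vertex lies in some bag; for every edge, both endpoints lie together in some bag; and for every vertex, the bags containing it form a connected subtree. Here vertex 1 appears in no bag, so the decomposition is invalid.

No — vertex 1 appears in no bag.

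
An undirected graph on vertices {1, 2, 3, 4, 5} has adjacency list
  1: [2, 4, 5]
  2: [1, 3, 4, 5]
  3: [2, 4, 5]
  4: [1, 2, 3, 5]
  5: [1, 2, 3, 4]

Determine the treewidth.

3

A width-3 tree decomposition is:
Bags: B1 = {2, 3, 4, 5}  B2 = {1, 2, 4, 5}
Tree: B1–B2
The largest bag has 4 vertices, giving width 3; this decomposition certifies tw(G) ≤ 3. For the lower bound, the 4 vertices {1, 2, 4, 5} are pairwise adjacent, and any tree decomposition puts a clique entirely inside one bag — forcing width ≥ 3. The upper and lower bounds meet at 3, so that is the treewidth.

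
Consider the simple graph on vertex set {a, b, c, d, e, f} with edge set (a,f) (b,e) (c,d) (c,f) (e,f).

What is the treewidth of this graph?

1

A width-1 tree decomposition is:
Bags: B1 = {c, f}  B2 = {a, f}  B3 = {c, d}  B4 = {e, f}  B5 = {b, e}
Tree: B1–B2, B1–B3, B1–B4, B4–B5
The largest bag has 2 vertices, giving width 1; this decomposition certifies tw(G) ≤ 1. G has an edge, so its treewidth is at least 1. Combining the bounds, tw(G) = 1.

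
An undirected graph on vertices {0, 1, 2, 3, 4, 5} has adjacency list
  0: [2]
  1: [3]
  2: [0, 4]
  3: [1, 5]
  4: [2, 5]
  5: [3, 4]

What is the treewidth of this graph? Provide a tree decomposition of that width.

Treewidth 1.
Bags: B1 = {1, 3}  B2 = {3, 5}  B3 = {4, 5}  B4 = {2, 4}  B5 = {0, 2}
Tree: B1–B2, B2–B3, B3–B4, B4–B5

The largest bag has 2 vertices, giving width 1; this decomposition certifies tw(G) ≤ 1. G has an edge, so its treewidth is at least 1. Combining the bounds, tw(G) = 1.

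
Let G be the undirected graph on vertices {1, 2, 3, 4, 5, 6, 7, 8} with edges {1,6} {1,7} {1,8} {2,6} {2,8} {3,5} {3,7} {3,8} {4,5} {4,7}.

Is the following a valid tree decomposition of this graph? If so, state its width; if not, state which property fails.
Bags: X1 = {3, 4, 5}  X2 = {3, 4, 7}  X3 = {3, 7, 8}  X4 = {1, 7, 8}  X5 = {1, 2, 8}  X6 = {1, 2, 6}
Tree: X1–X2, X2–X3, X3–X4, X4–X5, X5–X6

Yes; width 2.

Checking the three conditions: (i) the bags cover all of {1, 2, 3, 4, 5, 6, 7, 8}; (ii) for each edge, some bag contains both endpoints; (iii) the bags containing any fixed vertex form a subtree. All hold, so the decomposition is valid with width 3 − 1 = 2.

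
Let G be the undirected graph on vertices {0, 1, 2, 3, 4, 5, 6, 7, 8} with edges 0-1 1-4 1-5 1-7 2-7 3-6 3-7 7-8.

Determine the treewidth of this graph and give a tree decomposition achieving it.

Treewidth 1.
One optimal decomposition is:
Bags: B1 = {3, 7}  B2 = {1, 7}  B3 = {1, 5}  B4 = {7, 8}  B5 = {3, 6}  B6 = {0, 1}  B7 = {1, 4}  B8 = {2, 7}
Tree: B1–B2, B2–B3, B2–B4, B1–B5, B3–B6, B6–B7, B2–B8

The largest bag has 2 vertices, giving width 1; this decomposition certifies tw(G) ≤ 1. G has an edge, so its treewidth is at least 1. The upper and lower bounds meet at 1, so that is the treewidth.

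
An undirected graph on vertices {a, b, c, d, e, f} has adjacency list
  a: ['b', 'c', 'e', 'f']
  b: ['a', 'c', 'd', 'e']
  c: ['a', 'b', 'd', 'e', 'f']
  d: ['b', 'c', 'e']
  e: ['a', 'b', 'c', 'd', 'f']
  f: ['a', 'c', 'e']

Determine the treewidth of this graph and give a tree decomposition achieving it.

The largest bag has 4 vertices, giving width 3; this decomposition certifies tw(G) ≤ 3. On the other hand G contains the 4-clique {a, c, e, f}. A clique must lie in a single bag of any decomposition, so no decomposition can have width below 3. Hence tw(G) = 3 exactly.

Treewidth 3.
One optimal decomposition is:
Bags: B1 = {b, c, d, e}  B2 = {a, b, c, e}  B3 = {a, c, e, f}
Tree: B1–B2, B2–B3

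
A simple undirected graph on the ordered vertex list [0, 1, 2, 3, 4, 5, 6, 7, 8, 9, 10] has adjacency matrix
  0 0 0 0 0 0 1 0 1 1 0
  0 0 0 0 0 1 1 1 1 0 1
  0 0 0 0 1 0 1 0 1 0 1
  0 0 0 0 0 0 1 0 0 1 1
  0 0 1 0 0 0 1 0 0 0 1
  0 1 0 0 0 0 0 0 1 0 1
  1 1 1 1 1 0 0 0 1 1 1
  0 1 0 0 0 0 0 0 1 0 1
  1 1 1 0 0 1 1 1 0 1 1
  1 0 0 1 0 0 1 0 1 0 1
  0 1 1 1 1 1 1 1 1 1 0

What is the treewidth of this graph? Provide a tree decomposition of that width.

The largest bag has 4 vertices, giving width 3; this decomposition certifies tw(G) ≤ 3. For the lower bound, the 4 vertices {0, 6, 8, 9} are pairwise adjacent, and any tree decomposition puts a clique entirely inside one bag — forcing width ≥ 3. Combining the bounds, tw(G) = 3.

Treewidth 3.
One optimal decomposition is:
Bags: B1 = {2, 6, 8, 10}  B2 = {6, 8, 9, 10}  B3 = {3, 6, 9, 10}  B4 = {1, 6, 8, 10}  B5 = {0, 6, 8, 9}  B6 = {1, 7, 8, 10}  B7 = {1, 5, 8, 10}  B8 = {2, 4, 6, 10}
Tree: B1–B2, B2–B3, B2–B4, B2–B5, B4–B6, B6–B7, B1–B8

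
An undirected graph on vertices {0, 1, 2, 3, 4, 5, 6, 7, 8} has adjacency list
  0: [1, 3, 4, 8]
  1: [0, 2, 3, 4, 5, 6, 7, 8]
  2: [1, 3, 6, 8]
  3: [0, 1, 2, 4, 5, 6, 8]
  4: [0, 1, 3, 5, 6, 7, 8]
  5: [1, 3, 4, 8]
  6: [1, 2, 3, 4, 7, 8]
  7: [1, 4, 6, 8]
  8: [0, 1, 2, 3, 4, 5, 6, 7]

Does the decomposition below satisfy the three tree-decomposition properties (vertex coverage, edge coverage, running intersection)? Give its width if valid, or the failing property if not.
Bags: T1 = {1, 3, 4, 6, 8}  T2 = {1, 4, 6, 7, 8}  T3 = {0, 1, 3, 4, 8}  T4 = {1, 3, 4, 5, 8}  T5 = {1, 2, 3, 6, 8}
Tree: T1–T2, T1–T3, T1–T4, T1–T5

Yes; width 4.

Vertex coverage: the bags together contain {0, 1, 2, 3, 4, 5, 6, 7, 8}, the full vertex set. Edge coverage: each edge of G has both endpoints in at least one bag. Running intersection: for every vertex, the bags containing it form a connected subtree. All three properties hold, so this is a valid tree decomposition of width max|bag| − 1 = 4, and hence tw(G) ≤ 4.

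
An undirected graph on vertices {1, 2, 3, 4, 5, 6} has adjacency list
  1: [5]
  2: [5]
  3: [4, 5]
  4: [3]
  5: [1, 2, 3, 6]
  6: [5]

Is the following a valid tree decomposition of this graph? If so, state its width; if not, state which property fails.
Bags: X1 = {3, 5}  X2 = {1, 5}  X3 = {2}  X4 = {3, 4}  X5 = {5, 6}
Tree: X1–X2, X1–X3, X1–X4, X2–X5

No — edge (5,2) lies in no bag.

A tree decomposition must satisfy three properties: every vertex lies in some bag; for every edge, both endpoints lie together in some bag; and for every vertex, the bags containing it form a connected subtree. Here edge (5,2) lies in no bag, so the decomposition is invalid.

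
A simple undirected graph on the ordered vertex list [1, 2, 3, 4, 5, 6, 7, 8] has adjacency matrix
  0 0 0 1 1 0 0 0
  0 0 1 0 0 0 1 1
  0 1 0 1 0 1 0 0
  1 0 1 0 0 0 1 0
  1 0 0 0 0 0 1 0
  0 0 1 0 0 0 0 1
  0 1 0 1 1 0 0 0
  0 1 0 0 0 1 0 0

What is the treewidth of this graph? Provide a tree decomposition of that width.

Treewidth 2.
One such decomposition:
Bags: B1 = {1, 4, 5}  B2 = {4, 5, 7}  B3 = {3, 4, 7}  B4 = {2, 3, 7}  B5 = {2, 3, 6}  B6 = {2, 6, 8}
Tree: B1–B2, B2–B3, B3–B4, B4–B5, B5–B6

The largest bag has 3 vertices, giving width 2; this decomposition certifies tw(G) ≤ 2. For the lower bound, G contains the cycle 1–5–7–4–1, so G is not a forest; only forests have treewidth ≤ 1, hence tw(G) ≥ 2. Hence tw(G) = 2 exactly.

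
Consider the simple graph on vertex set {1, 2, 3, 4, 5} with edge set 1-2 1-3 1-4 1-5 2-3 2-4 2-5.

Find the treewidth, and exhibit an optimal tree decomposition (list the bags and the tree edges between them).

Treewidth 2.
One optimal decomposition is:
Bags: B1 = {1, 2, 5}  B2 = {1, 2, 4}  B3 = {1, 2, 3}
Tree: B1–B2, B2–B3

Each bag holds 3 vertices, so the decomposition has width 2, which upper-bounds the treewidth. Conversely, {1, 2, 3} is a clique of size 3, and the vertices of any clique must share a bag in every tree decomposition; so some bag has ≥ 3 vertices and tw(G) ≥ 2. The upper and lower bounds meet at 2, so that is the treewidth.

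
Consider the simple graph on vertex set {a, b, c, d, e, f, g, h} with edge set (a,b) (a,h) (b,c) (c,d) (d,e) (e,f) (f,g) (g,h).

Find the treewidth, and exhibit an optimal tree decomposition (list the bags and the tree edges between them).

Treewidth 2.
One optimal decomposition is:
Bags: B1 = {f, g, h}  B2 = {e, f, h}  B3 = {d, e, h}  B4 = {c, d, h}  B5 = {b, c, h}  B6 = {a, b, h}
Tree: B1–B2, B2–B3, B3–B4, B4–B5, B5–B6

Every bag has size at most 3, so the width is 3 − 1 = 2 and tw(G) ≤ 2. Since h–g–f–e–d–c–b–a–h is a cycle in G, G is not acyclic. Forests are exactly the graphs of treewidth ≤ 1, so tw(G) ≥ 2. Combining the bounds, tw(G) = 2.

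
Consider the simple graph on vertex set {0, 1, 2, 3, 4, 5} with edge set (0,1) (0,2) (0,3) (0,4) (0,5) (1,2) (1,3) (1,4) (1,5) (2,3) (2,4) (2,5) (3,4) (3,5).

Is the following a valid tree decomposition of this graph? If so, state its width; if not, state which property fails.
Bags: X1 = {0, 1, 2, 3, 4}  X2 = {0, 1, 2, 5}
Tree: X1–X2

No — edge (3,5) lies in no bag.

A tree decomposition must satisfy three properties: every vertex lies in some bag; for every edge, both endpoints lie together in some bag; and for every vertex, the bags containing it form a connected subtree. Here edge (3,5) lies in no bag, so the decomposition is invalid.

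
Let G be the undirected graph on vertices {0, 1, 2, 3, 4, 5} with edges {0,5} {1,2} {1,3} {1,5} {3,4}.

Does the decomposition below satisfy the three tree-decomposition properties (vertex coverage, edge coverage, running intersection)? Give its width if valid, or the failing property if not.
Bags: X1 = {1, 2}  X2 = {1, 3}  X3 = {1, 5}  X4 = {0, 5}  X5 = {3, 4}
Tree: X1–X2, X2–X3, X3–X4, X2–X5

Vertex coverage: the bags together contain {0, 1, 2, 3, 4, 5}, the full vertex set. Edge coverage: each edge of G has both endpoints in at least one bag. Running intersection: for every vertex, the bags containing it form a connected subtree. All three properties hold, so this is a valid tree decomposition of width max|bag| − 1 = 1, and hence tw(G) ≤ 1.

Yes; width 1.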